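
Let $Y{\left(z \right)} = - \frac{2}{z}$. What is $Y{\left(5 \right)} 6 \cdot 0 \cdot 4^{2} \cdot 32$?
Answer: $0$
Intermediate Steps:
$Y{\left(5 \right)} 6 \cdot 0 \cdot 4^{2} \cdot 32 = - \frac{2}{5} \cdot 6 \cdot 0 \cdot 4^{2} \cdot 32 = \left(-2\right) \frac{1}{5} \cdot 0 \cdot 16 \cdot 32 = \left(- \frac{2}{5}\right) 0 \cdot 32 = 0 \cdot 32 = 0$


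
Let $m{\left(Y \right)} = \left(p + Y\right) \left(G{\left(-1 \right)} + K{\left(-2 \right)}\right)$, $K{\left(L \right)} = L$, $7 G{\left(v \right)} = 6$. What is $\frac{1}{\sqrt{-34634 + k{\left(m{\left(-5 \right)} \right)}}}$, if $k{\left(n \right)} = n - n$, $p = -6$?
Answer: $- \frac{i \sqrt{34634}}{34634} \approx - 0.0053734 i$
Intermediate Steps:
$G{\left(v \right)} = \frac{6}{7}$ ($G{\left(v \right)} = \frac{1}{7} \cdot 6 = \frac{6}{7}$)
$m{\left(Y \right)} = \frac{48}{7} - \frac{8 Y}{7}$ ($m{\left(Y \right)} = \left(-6 + Y\right) \left(\frac{6}{7} - 2\right) = \left(-6 + Y\right) \left(- \frac{8}{7}\right) = \frac{48}{7} - \frac{8 Y}{7}$)
$k{\left(n \right)} = 0$
$\frac{1}{\sqrt{-34634 + k{\left(m{\left(-5 \right)} \right)}}} = \frac{1}{\sqrt{-34634 + 0}} = \frac{1}{\sqrt{-34634}} = \frac{1}{i \sqrt{34634}} = - \frac{i \sqrt{34634}}{34634}$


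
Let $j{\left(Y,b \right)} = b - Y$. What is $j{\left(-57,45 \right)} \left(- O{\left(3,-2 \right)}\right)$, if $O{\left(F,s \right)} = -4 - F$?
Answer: $714$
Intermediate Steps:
$j{\left(-57,45 \right)} \left(- O{\left(3,-2 \right)}\right) = \left(45 - -57\right) \left(- (-4 - 3)\right) = \left(45 + 57\right) \left(- (-4 - 3)\right) = 102 \left(\left(-1\right) \left(-7\right)\right) = 102 \cdot 7 = 714$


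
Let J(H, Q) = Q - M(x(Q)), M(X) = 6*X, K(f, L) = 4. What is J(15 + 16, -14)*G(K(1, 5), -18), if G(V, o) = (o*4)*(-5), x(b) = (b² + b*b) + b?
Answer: -821520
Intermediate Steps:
x(b) = b + 2*b² (x(b) = (b² + b²) + b = 2*b² + b = b + 2*b²)
G(V, o) = -20*o (G(V, o) = (4*o)*(-5) = -20*o)
J(H, Q) = Q - 6*Q*(1 + 2*Q)
J(15 + 16, -14)*G(K(1, 5), -18) = (-14*(-5 - 12*(-14)))*(-20*(-18)) = -14*(-5 + 168)*360 = -14*163*360 = -2282*360 = -821520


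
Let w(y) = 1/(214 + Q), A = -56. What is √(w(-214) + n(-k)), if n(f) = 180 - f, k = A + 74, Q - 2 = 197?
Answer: 5*√1350923/413 ≈ 14.071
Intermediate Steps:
Q = 199 (Q = 2 + 197 = 199)
w(y) = 1/413 (w(y) = 1/(214 + 199) = 1/413)
k = 18 (k = -56 + 74 = 18)
√(w(-214) + n(-k)) = √(1/413 + (180 - (-1)*18)) = √(1/413 + (180 - 1*(-18))) = √(1/413 + (180 + 18)) = √(1/413 + 198) = √(81775/413) = 5*√1350923/413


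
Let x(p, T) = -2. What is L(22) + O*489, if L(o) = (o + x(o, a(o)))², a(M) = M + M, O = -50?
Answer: -24050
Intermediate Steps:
a(M) = 2*M
L(o) = (-2 + o)² (L(o) = (o - 2)² = (-2 + o)²)
L(22) + O*489 = (-2 + 22)² - 50*489 = 20² - 24450 = 400 - 24450 = -24050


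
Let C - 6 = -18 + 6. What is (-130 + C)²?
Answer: 18496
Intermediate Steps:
C = -6 (C = 6 + (-18 + 6) = 6 - 12 = -6)
(-130 + C)² = (-130 - 6)² = (-136)² = 18496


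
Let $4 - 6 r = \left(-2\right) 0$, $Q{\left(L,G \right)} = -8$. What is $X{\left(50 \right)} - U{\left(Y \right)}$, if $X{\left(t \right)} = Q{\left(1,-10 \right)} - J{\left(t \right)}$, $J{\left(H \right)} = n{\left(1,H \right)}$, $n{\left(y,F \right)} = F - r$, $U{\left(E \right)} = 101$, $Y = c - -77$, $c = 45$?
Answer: $- \frac{475}{3} \approx -158.33$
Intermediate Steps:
$r = \frac{2}{3}$ ($r = \frac{2}{3} - \frac{\left(-2\right) 0}{6} = \frac{2}{3} - 0 = \frac{2}{3} + 0 = \frac{2}{3} \approx 0.66667$)
$Y = 122$ ($Y = 45 - -77 = 45 + 77 = 122$)
$n{\left(y,F \right)} = - \frac{2}{3} + F$ ($n{\left(y,F \right)} = F - \frac{2}{3} = - \frac{2}{3} + F$)
$J{\left(H \right)} = - \frac{2}{3} + H$
$X{\left(t \right)} = - \frac{22}{3} - t$ ($X{\left(t \right)} = -8 - \left(- \frac{2}{3} + t\right) = - \frac{22}{3} - t$)
$X{\left(50 \right)} - U{\left(Y \right)} = \left(- \frac{22}{3} - 50\right) - 101 = - \frac{172}{3} - 101 = - \frac{475}{3}$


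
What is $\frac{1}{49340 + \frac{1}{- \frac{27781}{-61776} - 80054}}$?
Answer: $\frac{380414471}{18769649994388} \approx 2.0268 \cdot 10^{-5}$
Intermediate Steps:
$\frac{1}{49340 + \frac{1}{- \frac{27781}{-61776} - 80054}} = \frac{1}{49340 + \frac{1}{\left(-27781\right) \left(- \frac{1}{61776}\right) - 80054}} = \frac{1}{49340 + \frac{1}{\frac{2137}{4752} - 80054}} = \frac{1}{49340 + \frac{1}{- \frac{380414471}{4752}}} = \frac{1}{49340 - \frac{4752}{380414471}} = \frac{1}{\frac{18769649994388}{380414471}} = \frac{380414471}{18769649994388}$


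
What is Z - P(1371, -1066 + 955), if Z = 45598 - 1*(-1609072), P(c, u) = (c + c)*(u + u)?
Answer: 2263394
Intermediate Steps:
P(c, u) = 4*c*u (P(c, u) = (2*c)*(2*u) = 4*c*u)
Z = 1654670 (Z = 45598 + 1609072 = 1654670)
Z - P(1371, -1066 + 955) = 1654670 - 4*1371*(-1066 + 955) = 1654670 - 4*1371*(-111) = 1654670 - 1*(-608724) = 1654670 + 608724 = 2263394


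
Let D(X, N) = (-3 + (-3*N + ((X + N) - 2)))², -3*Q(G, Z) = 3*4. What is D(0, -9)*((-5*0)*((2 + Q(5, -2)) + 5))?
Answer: 0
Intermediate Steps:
Q(G, Z) = -4
D(X, N) = (-5 + X - 2*N)² (D(X, N) = (-3 + (-3*N + ((N + X) - 2)))² = (-3 + (-3*N + (-2 + N + X)))² = (-3 + (-2 + X - 2*N))² = (-5 + X - 2*N)²)
D(0, -9)*((-5*0)*((2 + Q(5, -2)) + 5)) = (5 - 1*0 + 2*(-9))²*((-5*0)*((2 - 4) + 5)) = (5 + 0 - 18)²*(0*(-2 + 5)) = (-13)²*(0*3) = 169*0 = 0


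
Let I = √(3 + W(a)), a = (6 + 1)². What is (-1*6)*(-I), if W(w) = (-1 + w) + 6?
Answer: 6*√57 ≈ 45.299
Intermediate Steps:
a = 49 (a = 7² = 49)
W(w) = 5 + w
I = √57 (I = √(3 + (5 + 49)) = √(3 + 54) = √57 ≈ 7.5498)
(-1*6)*(-I) = (-1*6)*(-√57) = -(-6)*√57 = 6*√57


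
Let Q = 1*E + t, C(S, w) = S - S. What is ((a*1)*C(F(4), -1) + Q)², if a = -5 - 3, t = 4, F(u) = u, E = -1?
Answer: 9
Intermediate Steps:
C(S, w) = 0
a = -8
Q = 3 (Q = 1*(-1) + 4 = -1 + 4 = 3)
((a*1)*C(F(4), -1) + Q)² = (-8*1*0 + 3)² = (-8*0 + 3)² = (0 + 3)² = 3² = 9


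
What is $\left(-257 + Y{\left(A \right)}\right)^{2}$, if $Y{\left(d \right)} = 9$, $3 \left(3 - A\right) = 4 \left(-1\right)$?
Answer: $61504$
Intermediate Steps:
$A = \frac{13}{3}$ ($A = 3 - \frac{4 \left(-1\right)}{3} = 3 - - \frac{4}{3} = 3 + \frac{4}{3} = \frac{13}{3} \approx 4.3333$)
$\left(-257 + Y{\left(A \right)}\right)^{2} = \left(-257 + 9\right)^{2} = \left(-248\right)^{2} = 61504$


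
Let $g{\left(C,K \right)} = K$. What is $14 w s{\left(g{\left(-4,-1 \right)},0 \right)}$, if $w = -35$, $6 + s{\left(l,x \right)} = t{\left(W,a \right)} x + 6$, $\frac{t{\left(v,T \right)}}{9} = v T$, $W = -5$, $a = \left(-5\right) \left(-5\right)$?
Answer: $0$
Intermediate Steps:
$a = 25$
$t{\left(v,T \right)} = 9 T v$ ($t{\left(v,T \right)} = 9 v T = 9 T v$)
$s{\left(l,x \right)} = - 1125 x$ ($s{\left(l,x \right)} = -6 + \left(9 \cdot 25 \left(-5\right) x + 6\right) = -6 - \left(-6 + 1125 x\right) = - 1125 x$)
$14 w s{\left(g{\left(-4,-1 \right)},0 \right)} = 14 \left(-35\right) \left(\left(-1125\right) 0\right) = \left(-490\right) 0 = 0$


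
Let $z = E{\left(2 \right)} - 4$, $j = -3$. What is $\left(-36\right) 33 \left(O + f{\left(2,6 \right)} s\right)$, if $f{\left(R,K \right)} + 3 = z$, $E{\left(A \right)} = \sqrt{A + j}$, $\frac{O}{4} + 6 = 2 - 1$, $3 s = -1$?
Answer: $20988 + 396 i \approx 20988.0 + 396.0 i$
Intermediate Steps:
$s = - \frac{1}{3}$ ($s = \frac{1}{3} \left(-1\right) = - \frac{1}{3} \approx -0.33333$)
$O = -20$ ($O = -24 + 4 \left(2 - 1\right) = -24 + 4 \cdot 1 = -24 + 4 = -20$)
$E{\left(A \right)} = \sqrt{-3 + A}$ ($E{\left(A \right)} = \sqrt{A - 3} = \sqrt{-3 + A}$)
$z = -4 + i$ ($z = \sqrt{-3 + 2} - 4 = \sqrt{-1} - 4 = i - 4 = -4 + i \approx -4.0 + 1.0 i$)
$f{\left(R,K \right)} = -7 + i$ ($f{\left(R,K \right)} = -3 - \left(4 - i\right) = -7 + i$)
$\left(-36\right) 33 \left(O + f{\left(2,6 \right)} s\right) = \left(-36\right) 33 \left(-20 + \left(-7 + i\right) \left(- \frac{1}{3}\right)\right) = - 1188 \left(-20 + \left(\frac{7}{3} - \frac{i}{3}\right)\right) = - 1188 \left(- \frac{53}{3} - \frac{i}{3}\right) = 20988 + 396 i$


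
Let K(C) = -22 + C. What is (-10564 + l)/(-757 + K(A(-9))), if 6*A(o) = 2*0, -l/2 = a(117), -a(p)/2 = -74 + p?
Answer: 10392/779 ≈ 13.340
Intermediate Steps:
a(p) = 148 - 2*p (a(p) = -2*(-74 + p) = 148 - 2*p)
l = 172 (l = -2*(148 - 2*117) = -2*(148 - 234) = -2*(-86) = 172)
A(o) = 0 (A(o) = (2*0)/6 = (⅙)*0 = 0)
(-10564 + l)/(-757 + K(A(-9))) = (-10564 + 172)/(-757 + (-22 + 0)) = -10392/(-757 - 22) = -10392/(-779) = -10392*(-1/779) = 10392/779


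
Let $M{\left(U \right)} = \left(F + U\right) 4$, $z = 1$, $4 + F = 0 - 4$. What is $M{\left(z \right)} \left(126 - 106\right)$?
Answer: $-560$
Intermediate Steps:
$F = -8$ ($F = -4 + \left(0 - 4\right) = -4 - 4 = -8$)
$M{\left(U \right)} = -32 + 4 U$ ($M{\left(U \right)} = \left(-8 + U\right) 4 = -32 + 4 U$)
$M{\left(z \right)} \left(126 - 106\right) = \left(-32 + 4 \cdot 1\right) \left(126 - 106\right) = \left(-32 + 4\right) 20 = \left(-28\right) 20 = -560$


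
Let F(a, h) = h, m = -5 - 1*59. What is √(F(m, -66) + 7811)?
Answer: √7745 ≈ 88.006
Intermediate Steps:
m = -64 (m = -5 - 59 = -64)
√(F(m, -66) + 7811) = √(-66 + 7811) = √7745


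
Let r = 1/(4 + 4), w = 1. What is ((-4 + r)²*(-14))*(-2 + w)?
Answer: 6727/32 ≈ 210.22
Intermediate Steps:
r = ⅛ (r = 1/8 = ⅛ ≈ 0.12500)
((-4 + r)²*(-14))*(-2 + w) = ((-4 + ⅛)²*(-14))*(-2 + 1) = ((-31/8)²*(-14))*(-1) = ((961/64)*(-14))*(-1) = -6727/32*(-1) = 6727/32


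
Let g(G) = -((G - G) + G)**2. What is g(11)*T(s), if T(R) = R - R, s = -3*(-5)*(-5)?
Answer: 0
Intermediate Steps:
s = -75 (s = 15*(-5) = -75)
T(R) = 0
g(G) = -G**2 (g(G) = -(0 + G)**2 = -G**2)
g(11)*T(s) = -1*11**2*0 = -1*121*0 = -121*0 = 0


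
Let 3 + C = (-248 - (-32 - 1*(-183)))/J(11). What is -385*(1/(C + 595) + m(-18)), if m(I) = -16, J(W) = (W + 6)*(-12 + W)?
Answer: 64445535/10463 ≈ 6159.4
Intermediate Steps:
J(W) = (-12 + W)*(6 + W) (J(W) = (6 + W)*(-12 + W) = (-12 + W)*(6 + W))
C = 348/17 (C = -3 + (-248 - (-32 - 1*(-183)))/(-72 + 11² - 6*11) = -3 + (-248 - (-32 + 183))/(-72 + 121 - 66) = -3 + (-248 - 1*151)/(-17) = -3 + (-248 - 151)*(-1/17) = -3 - 399*(-1/17) = -3 + 399/17 = 348/17 ≈ 20.471)
-385*(1/(C + 595) + m(-18)) = -385*(1/(348/17 + 595) - 16) = -385*(1/(10463/17) - 16) = -385*(17/10463 - 16) = -385*(-167391/10463) = 64445535/10463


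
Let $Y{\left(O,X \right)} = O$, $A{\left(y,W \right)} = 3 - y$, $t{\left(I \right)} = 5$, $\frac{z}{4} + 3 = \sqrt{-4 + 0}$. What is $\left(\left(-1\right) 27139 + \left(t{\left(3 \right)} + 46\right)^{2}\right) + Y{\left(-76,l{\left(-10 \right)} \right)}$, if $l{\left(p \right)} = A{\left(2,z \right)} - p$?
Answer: $-24614$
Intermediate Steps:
$z = -12 + 8 i$ ($z = -12 + 4 \sqrt{-4 + 0} = -12 + 4 \sqrt{-4} = -12 + 4 \cdot 2 i = -12 + 8 i \approx -12.0 + 8.0 i$)
$l{\left(p \right)} = 1 - p$ ($l{\left(p \right)} = \left(3 - 2\right) - p = 1 - p$)
$\left(\left(-1\right) 27139 + \left(t{\left(3 \right)} + 46\right)^{2}\right) + Y{\left(-76,l{\left(-10 \right)} \right)} = \left(\left(-1\right) 27139 + \left(5 + 46\right)^{2}\right) - 76 = \left(-27139 + 51^{2}\right) - 76 = \left(-27139 + 2601\right) - 76 = -24538 - 76 = -24614$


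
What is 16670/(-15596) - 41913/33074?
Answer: -150627341/64477763 ≈ -2.3361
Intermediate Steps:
16670/(-15596) - 41913/33074 = 16670*(-1/15596) - 41913*1/33074 = -8335/7798 - 41913/33074 = -150627341/64477763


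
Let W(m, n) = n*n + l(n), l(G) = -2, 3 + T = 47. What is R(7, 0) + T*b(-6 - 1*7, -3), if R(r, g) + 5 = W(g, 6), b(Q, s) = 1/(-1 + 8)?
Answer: 247/7 ≈ 35.286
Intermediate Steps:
T = 44 (T = -3 + 47 = 44)
W(m, n) = -2 + n² (W(m, n) = n*n - 2 = n² - 2 = -2 + n²)
b(Q, s) = ⅐ (b(Q, s) = 1/7 = ⅐)
R(r, g) = 29 (R(r, g) = -5 + (-2 + 6²) = -5 + (-2 + 36) = -5 + 34 = 29)
R(7, 0) + T*b(-6 - 1*7, -3) = 29 + 44*(⅐) = 29 + 44/7 = 247/7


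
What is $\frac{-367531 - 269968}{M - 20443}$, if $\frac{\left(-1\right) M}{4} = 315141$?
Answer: $\frac{637499}{1281007} \approx 0.49765$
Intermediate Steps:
$M = -1260564$ ($M = \left(-4\right) 315141 = -1260564$)
$\frac{-367531 - 269968}{M - 20443} = \frac{-367531 - 269968}{-1260564 - 20443} = - \frac{637499}{-1281007} = \left(-637499\right) \left(- \frac{1}{1281007}\right) = \frac{637499}{1281007}$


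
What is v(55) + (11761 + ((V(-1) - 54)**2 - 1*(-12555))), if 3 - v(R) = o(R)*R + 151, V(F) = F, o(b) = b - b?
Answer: 27193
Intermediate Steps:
o(b) = 0
v(R) = -148 (v(R) = 3 - (0*R + 151) = 3 - (0 + 151) = 3 - 1*151 = 3 - 151 = -148)
v(55) + (11761 + ((V(-1) - 54)**2 - 1*(-12555))) = -148 + (11761 + ((-1 - 54)**2 - 1*(-12555))) = -148 + (11761 + ((-55)**2 + 12555)) = -148 + (11761 + (3025 + 12555)) = -148 + (11761 + 15580) = -148 + 27341 = 27193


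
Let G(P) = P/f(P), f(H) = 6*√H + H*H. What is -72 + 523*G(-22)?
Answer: (-216*√22 + 23177*I)/(-242*I + 3*√22) ≈ -95.693 + 1.3776*I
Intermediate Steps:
f(H) = H² + 6*√H (f(H) = 6*√H + H² = H² + 6*√H)
G(P) = P/(P² + 6*√P)
-72 + 523*G(-22) = -72 + 523*(-22/((-22)² + 6*√(-22))) = -72 + 523*(-22/(484 + 6*(I*√22))) = -72 + 523*(-22/(484 + 6*I*√22)) = -72 - 11506/(484 + 6*I*√22)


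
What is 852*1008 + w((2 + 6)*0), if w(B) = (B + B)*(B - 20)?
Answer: 858816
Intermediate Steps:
w(B) = 2*B*(-20 + B) (w(B) = (2*B)*(-20 + B) = 2*B*(-20 + B))
852*1008 + w((2 + 6)*0) = 852*1008 + 2*((2 + 6)*0)*(-20 + (2 + 6)*0) = 858816 + 2*(8*0)*(-20 + 8*0) = 858816 + 2*0*(-20 + 0) = 858816 + 2*0*(-20) = 858816 + 0 = 858816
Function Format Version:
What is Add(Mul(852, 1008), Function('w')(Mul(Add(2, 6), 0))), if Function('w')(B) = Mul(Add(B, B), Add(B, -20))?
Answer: 858816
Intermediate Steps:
Function('w')(B) = Mul(2, B, Add(-20, B)) (Function('w')(B) = Mul(Mul(2, B), Add(-20, B)) = Mul(2, B, Add(-20, B)))
Add(Mul(852, 1008), Function('w')(Mul(Add(2, 6), 0))) = Add(Mul(852, 1008), Mul(2, Mul(Add(2, 6), 0), Add(-20, Mul(Add(2, 6), 0)))) = Add(858816, Mul(2, Mul(8, 0), Add(-20, Mul(8, 0)))) = Add(858816, Mul(2, 0, Add(-20, 0))) = Add(858816, Mul(2, 0, -20)) = Add(858816, 0) = 858816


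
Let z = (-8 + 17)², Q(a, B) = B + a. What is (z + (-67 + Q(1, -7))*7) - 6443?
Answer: -6873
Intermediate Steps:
z = 81 (z = 9² = 81)
(z + (-67 + Q(1, -7))*7) - 6443 = (81 + (-67 + (-7 + 1))*7) - 6443 = (81 + (-67 - 6)*7) - 6443 = (81 - 73*7) - 6443 = (81 - 511) - 6443 = -430 - 6443 = -6873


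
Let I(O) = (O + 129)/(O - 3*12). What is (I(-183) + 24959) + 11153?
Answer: 2636194/73 ≈ 36112.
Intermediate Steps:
I(O) = (129 + O)/(-36 + O) (I(O) = (129 + O)/(O - 36) = (129 + O)/(-36 + O))
(I(-183) + 24959) + 11153 = ((129 - 183)/(-36 - 183) + 24959) + 11153 = (-54/(-219) + 24959) + 11153 = (-1/219*(-54) + 24959) + 11153 = (18/73 + 24959) + 11153 = 1822025/73 + 11153 = 2636194/73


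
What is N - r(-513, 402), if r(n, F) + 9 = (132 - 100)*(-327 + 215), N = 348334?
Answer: 351927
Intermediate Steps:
r(n, F) = -3593 (r(n, F) = -9 + (132 - 100)*(-327 + 215) = -9 + 32*(-112) = -9 - 3584 = -3593)
N - r(-513, 402) = 348334 - 1*(-3593) = 348334 + 3593 = 351927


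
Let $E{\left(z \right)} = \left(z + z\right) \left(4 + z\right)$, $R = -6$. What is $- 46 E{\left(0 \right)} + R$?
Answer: $-6$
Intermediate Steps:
$E{\left(z \right)} = 2 z \left(4 + z\right)$
$- 46 E{\left(0 \right)} + R = - 46 \cdot 2 \cdot 0 \left(4 + 0\right) - 6 = - 46 \cdot 2 \cdot 0 \cdot 4 - 6 = \left(-46\right) 0 - 6 = 0 - 6 = -6$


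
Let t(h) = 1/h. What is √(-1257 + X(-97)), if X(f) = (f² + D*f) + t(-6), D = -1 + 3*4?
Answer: √255054/6 ≈ 84.172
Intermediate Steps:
D = 11 (D = -1 + 12 = 11)
X(f) = -⅙ + f² + 11*f (X(f) = (f² + 11*f) + 1/(-6) = (f² + 11*f) - ⅙ = -⅙ + f² + 11*f)
√(-1257 + X(-97)) = √(-1257 + (-⅙ + (-97)² + 11*(-97))) = √(-1257 + (-⅙ + 9409 - 1067)) = √(-1257 + 50051/6) = √(42509/6) = √255054/6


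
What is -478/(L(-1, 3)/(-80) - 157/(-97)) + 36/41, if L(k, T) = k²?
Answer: -151631812/510983 ≈ -296.75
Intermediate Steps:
-478/(L(-1, 3)/(-80) - 157/(-97)) + 36/41 = -478/((-1)²/(-80) - 157/(-97)) + 36/41 = -478/(1*(-1/80) - 157*(-1/97)) + 36*(1/41) = -478/(-1/80 + 157/97) + 36/41 = -478/12463/7760 + 36/41 = -478*7760/12463 + 36/41 = -3709280/12463 + 36/41 = -151631812/510983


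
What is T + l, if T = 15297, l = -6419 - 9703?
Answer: -825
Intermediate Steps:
l = -16122
T + l = 15297 - 16122 = -825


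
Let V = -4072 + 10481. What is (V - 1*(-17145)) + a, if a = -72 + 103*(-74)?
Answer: 15860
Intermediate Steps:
a = -7694 (a = -72 - 7622 = -7694)
V = 6409
(V - 1*(-17145)) + a = (6409 - 1*(-17145)) - 7694 = (6409 + 17145) - 7694 = 23554 - 7694 = 15860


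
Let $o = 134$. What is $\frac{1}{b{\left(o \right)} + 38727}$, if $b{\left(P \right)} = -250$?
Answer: $\frac{1}{38477} \approx 2.599 \cdot 10^{-5}$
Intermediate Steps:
$\frac{1}{b{\left(o \right)} + 38727} = \frac{1}{-250 + 38727} = \frac{1}{38477}$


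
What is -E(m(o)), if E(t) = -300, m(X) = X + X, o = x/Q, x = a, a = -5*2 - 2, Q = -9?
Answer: 300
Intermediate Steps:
a = -12 (a = -10 - 2 = -12)
x = -12
o = 4/3 (o = -12/(-9) = -12*(-1/9) = 4/3 ≈ 1.3333)
m(X) = 2*X
-E(m(o)) = -1*(-300) = 300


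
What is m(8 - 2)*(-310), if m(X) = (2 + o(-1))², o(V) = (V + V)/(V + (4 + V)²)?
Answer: -7595/8 ≈ -949.38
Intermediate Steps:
o(V) = 2*V/(V + (4 + V)²) (o(V) = (2*V)/(V + (4 + V)²) = 2*V/(V + (4 + V)²))
m(X) = 49/16 (m(X) = (2 + 2*(-1)/(-1 + (4 - 1)²))² = (2 + 2*(-1)/(-1 + 3²))² = (2 + 2*(-1)/(-1 + 9))² = (2 + 2*(-1)/8)² = (2 + 2*(-1)*(⅛))² = (2 - ¼)² = (7/4)² = 49/16)
m(8 - 2)*(-310) = (49/16)*(-310) = -7595/8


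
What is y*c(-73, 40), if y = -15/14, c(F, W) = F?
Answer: 1095/14 ≈ 78.214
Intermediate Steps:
y = -15/14 (y = -15*1/14 = -15/14 ≈ -1.0714)
y*c(-73, 40) = -15/14*(-73) = 1095/14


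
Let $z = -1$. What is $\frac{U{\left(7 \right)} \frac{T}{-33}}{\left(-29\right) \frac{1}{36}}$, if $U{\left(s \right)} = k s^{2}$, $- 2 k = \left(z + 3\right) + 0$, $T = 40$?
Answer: $- \frac{23520}{319} \approx -73.73$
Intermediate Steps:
$k = -1$ ($k = - \frac{\left(-1 + 3\right) + 0}{2} = - \frac{2 + 0}{2} = \left(- \frac{1}{2}\right) 2 = -1$)
$U{\left(s \right)} = - s^{2}$
$\frac{U{\left(7 \right)} \frac{T}{-33}}{\left(-29\right) \frac{1}{36}} = \frac{- 7^{2} \frac{40}{-33}}{\left(-29\right) \frac{1}{36}} = \frac{\left(-1\right) 49 \cdot 40 \left(- \frac{1}{33}\right)}{\left(-29\right) \frac{1}{36}} = \frac{\left(-49\right) \left(- \frac{40}{33}\right)}{- \frac{29}{36}} = \frac{1960}{33} \left(- \frac{36}{29}\right) = - \frac{23520}{319}$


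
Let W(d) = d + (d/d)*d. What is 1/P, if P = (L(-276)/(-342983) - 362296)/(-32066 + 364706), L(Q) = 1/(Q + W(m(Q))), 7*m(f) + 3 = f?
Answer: -284083764148800/309410808730313 ≈ -0.91814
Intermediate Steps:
m(f) = -3/7 + f/7
W(d) = 2*d (W(d) = d + 1*d = d + d = 2*d)
L(Q) = 1/(-6/7 + 9*Q/7) (L(Q) = 1/(Q + 2*(-3/7 + Q/7)) = 1/(Q + (-6/7 + 2*Q/7)) = 1/(-6/7 + 9*Q/7))
P = -309410808730313/284083764148800 (P = ((7/(3*(-2 + 3*(-276))))/(-342983) - 362296)/(-32066 + 364706) = ((7/(3*(-2 - 828)))*(-1/342983) - 362296)/332640 = (((7/3)/(-830))*(-1/342983) - 362296)*(1/332640) = (((7/3)*(-1/830))*(-1/342983) - 362296)*(1/332640) = (-7/2490*(-1/342983) - 362296)*(1/332640) = (7/854027670 - 362296)*(1/332640) = -309410808730313/854027670*1/332640 = -309410808730313/284083764148800 ≈ -1.0892)
1/P = 1/(-309410808730313/284083764148800) = -284083764148800/309410808730313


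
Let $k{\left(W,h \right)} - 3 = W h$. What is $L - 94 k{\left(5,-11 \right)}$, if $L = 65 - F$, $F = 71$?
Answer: $4882$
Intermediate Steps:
$k{\left(W,h \right)} = 3 + W h$
$L = -6$ ($L = 65 - 71 = -6$)
$L - 94 k{\left(5,-11 \right)} = -6 - 94 \left(3 + 5 \left(-11\right)\right) = -6 - 94 \left(3 - 55\right) = -6 - -4888 = -6 + 4888 = 4882$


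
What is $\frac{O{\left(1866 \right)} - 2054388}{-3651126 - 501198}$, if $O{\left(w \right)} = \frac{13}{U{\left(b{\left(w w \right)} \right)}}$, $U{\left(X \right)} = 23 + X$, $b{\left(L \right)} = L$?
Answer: $\frac{7153335873839}{14458304969196} \approx 0.49476$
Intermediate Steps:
$O{\left(w \right)} = \frac{13}{23 + w^{2}}$ ($O{\left(w \right)} = \frac{13}{23 + w w} = \frac{13}{23 + w^{2}}$)
$\frac{O{\left(1866 \right)} - 2054388}{-3651126 - 501198} = \frac{\frac{13}{23 + 1866^{2}} - 2054388}{-3651126 - 501198} = \frac{\frac{13}{23 + 3481956} - 2054388}{-4152324} = \left(\frac{13}{3481979} - 2054388\right) \left(- \frac{1}{4152324}\right) = \left(- \frac{7153335873839}{3481979}\right) \left(- \frac{1}{4152324}\right) = \frac{7153335873839}{14458304969196}$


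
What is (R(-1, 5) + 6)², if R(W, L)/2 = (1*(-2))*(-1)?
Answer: 100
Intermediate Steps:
R(W, L) = 4 (R(W, L) = 2*((1*(-2))*(-1)) = 2*(-2*(-1)) = 2*2 = 4)
(R(-1, 5) + 6)² = (4 + 6)² = 10² = 100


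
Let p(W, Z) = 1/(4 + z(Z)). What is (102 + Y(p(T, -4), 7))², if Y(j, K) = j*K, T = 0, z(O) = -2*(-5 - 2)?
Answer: 3396649/324 ≈ 10483.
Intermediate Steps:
z(O) = 14 (z(O) = -2*(-7) = 14)
p(W, Z) = 1/18 (p(W, Z) = 1/(4 + 14) = 1/18)
Y(j, K) = K*j
(102 + Y(p(T, -4), 7))² = (102 + 7*(1/18))² = (102 + 7/18)² = (1843/18)² = 3396649/324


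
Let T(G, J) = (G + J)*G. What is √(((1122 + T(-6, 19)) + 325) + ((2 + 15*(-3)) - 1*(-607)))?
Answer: √1933 ≈ 43.966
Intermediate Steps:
T(G, J) = G*(G + J)
√(((1122 + T(-6, 19)) + 325) + ((2 + 15*(-3)) - 1*(-607))) = √(((1122 - 6*(-6 + 19)) + 325) + ((2 + 15*(-3)) - 1*(-607))) = √(((1122 - 6*13) + 325) + ((2 - 45) + 607)) = √(((1122 - 78) + 325) + (-43 + 607)) = √((1044 + 325) + 564) = √(1369 + 564) = √1933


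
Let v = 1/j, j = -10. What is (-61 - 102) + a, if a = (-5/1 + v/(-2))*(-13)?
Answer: -1973/20 ≈ -98.650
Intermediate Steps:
v = -⅒ (v = 1/(-10) = -⅒ ≈ -0.10000)
a = 1287/20 (a = (-5/1 - ⅒/(-2))*(-13) = (-5*1 - ⅒*(-½))*(-13) = (-5 + 1/20)*(-13) = -99/20*(-13) = 1287/20 ≈ 64.350)
(-61 - 102) + a = (-61 - 102) + 1287/20 = -163 + 1287/20 = -1973/20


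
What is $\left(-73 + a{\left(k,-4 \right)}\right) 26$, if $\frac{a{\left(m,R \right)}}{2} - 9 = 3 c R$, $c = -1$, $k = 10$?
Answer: $-806$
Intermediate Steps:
$a{\left(m,R \right)} = 18 - 6 R$ ($a{\left(m,R \right)} = 18 + 2 \cdot 3 \left(-1\right) R = 18 + 2 \left(- 3 R\right) = 18 - 6 R$)
$\left(-73 + a{\left(k,-4 \right)}\right) 26 = \left(-73 + \left(18 - -24\right)\right) 26 = \left(-73 + \left(18 + 24\right)\right) 26 = \left(-73 + 42\right) 26 = \left(-31\right) 26 = -806$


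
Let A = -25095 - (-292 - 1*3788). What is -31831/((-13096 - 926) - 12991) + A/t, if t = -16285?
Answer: 217209206/87981341 ≈ 2.4688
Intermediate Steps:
A = -21015 (A = -25095 - (-292 - 3788) = -25095 - 1*(-4080) = -25095 + 4080 = -21015)
-31831/((-13096 - 926) - 12991) + A/t = -31831/((-13096 - 926) - 12991) - 21015/(-16285) = -31831/(-14022 - 12991) - 21015*(-1/16285) = -31831/(-27013) + 4203/3257 = -31831*(-1/27013) + 4203/3257 = 31831/27013 + 4203/3257 = 217209206/87981341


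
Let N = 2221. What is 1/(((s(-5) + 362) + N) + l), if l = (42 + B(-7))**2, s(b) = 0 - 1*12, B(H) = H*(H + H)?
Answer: 1/22171 ≈ 4.5104e-5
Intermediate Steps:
B(H) = 2*H**2 (B(H) = H*(2*H) = 2*H**2)
s(b) = -12 (s(b) = 0 - 12 = -12)
l = 19600 (l = (42 + 2*(-7)**2)**2 = (42 + 2*49)**2 = (42 + 98)**2 = 140**2 = 19600)
1/(((s(-5) + 362) + N) + l) = 1/(((-12 + 362) + 2221) + 19600) = 1/((350 + 2221) + 19600) = 1/(2571 + 19600) = 1/22171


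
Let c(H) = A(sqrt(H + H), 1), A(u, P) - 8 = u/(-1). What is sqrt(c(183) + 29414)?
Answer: sqrt(29422 - sqrt(366)) ≈ 171.47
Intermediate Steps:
A(u, P) = 8 - u (A(u, P) = 8 + u/(-1) = 8 + u*(-1) = 8 - u)
c(H) = 8 - sqrt(2)*sqrt(H) (c(H) = 8 - sqrt(H + H) = 8 - sqrt(2*H) = 8 - sqrt(2)*sqrt(H))
sqrt(c(183) + 29414) = sqrt((8 - sqrt(2)*sqrt(183)) + 29414) = sqrt((8 - sqrt(366)) + 29414) = sqrt(29422 - sqrt(366))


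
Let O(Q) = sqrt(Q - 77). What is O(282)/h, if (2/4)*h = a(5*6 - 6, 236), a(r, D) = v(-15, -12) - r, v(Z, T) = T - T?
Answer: -sqrt(205)/48 ≈ -0.29829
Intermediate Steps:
v(Z, T) = 0
a(r, D) = -r (a(r, D) = 0 - r = -r)
O(Q) = sqrt(-77 + Q)
h = -48 (h = 2*(-(5*6 - 6)) = 2*(-(30 - 6)) = 2*(-1*24) = 2*(-24) = -48)
O(282)/h = sqrt(-77 + 282)/(-48) = sqrt(205)*(-1/48) = -sqrt(205)/48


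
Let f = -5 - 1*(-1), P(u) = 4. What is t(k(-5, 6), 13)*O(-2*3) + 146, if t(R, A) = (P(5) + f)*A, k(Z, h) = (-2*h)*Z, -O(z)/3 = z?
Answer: 146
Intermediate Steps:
O(z) = -3*z
f = -4 (f = -5 + 1 = -4)
k(Z, h) = -2*Z*h
t(R, A) = 0 (t(R, A) = (4 - 4)*A = 0*A = 0)
t(k(-5, 6), 13)*O(-2*3) + 146 = 0*(-(-6)*3) + 146 = 0*(-3*(-6)) + 146 = 0*18 + 146 = 0 + 146 = 146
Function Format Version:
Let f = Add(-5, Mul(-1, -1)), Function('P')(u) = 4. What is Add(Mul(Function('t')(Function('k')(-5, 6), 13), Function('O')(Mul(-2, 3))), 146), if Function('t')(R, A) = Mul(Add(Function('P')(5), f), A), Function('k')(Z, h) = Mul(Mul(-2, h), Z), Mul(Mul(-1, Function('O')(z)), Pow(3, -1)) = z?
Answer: 146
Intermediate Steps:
Function('O')(z) = Mul(-3, z)
f = -4 (f = Add(-5, 1) = -4)
Function('k')(Z, h) = Mul(-2, Z, h)
Function('t')(R, A) = 0 (Function('t')(R, A) = Mul(Add(4, -4), A) = Mul(0, A) = 0)
Add(Mul(Function('t')(Function('k')(-5, 6), 13), Function('O')(Mul(-2, 3))), 146) = Add(Mul(0, Mul(-3, Mul(-2, 3))), 146) = Add(Mul(0, Mul(-3, -6)), 146) = Add(Mul(0, 18), 146) = Add(0, 146) = 146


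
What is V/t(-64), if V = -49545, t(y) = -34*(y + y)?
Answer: -49545/4352 ≈ -11.384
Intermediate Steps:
t(y) = -68*y
V/t(-64) = -49545/((-68*(-64))) = -49545/4352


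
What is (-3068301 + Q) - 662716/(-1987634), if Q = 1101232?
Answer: -1954906281015/993817 ≈ -1.9671e+6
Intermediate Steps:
(-3068301 + Q) - 662716/(-1987634) = (-3068301 + 1101232) - 662716/(-1987634) = -1967069 - 662716*(-1/1987634) = -1967069 + 331358/993817 = -1954906281015/993817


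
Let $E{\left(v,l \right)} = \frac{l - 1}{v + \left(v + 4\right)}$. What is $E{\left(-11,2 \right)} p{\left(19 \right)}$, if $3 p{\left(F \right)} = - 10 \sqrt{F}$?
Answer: $\frac{5 \sqrt{19}}{27} \approx 0.8072$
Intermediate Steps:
$p{\left(F \right)} = - \frac{10 \sqrt{F}}{3}$ ($p{\left(F \right)} = \frac{\left(-10\right) \sqrt{F}}{3} = - \frac{10 \sqrt{F}}{3}$)
$E{\left(v,l \right)} = \frac{-1 + l}{4 + 2 v}$ ($E{\left(v,l \right)} = \frac{-1 + l}{v + \left(4 + v\right)} = \frac{-1 + l}{4 + 2 v}$)
$E{\left(-11,2 \right)} p{\left(19 \right)} = \frac{-1 + 2}{2 \left(2 - 11\right)} \left(- \frac{10 \sqrt{19}}{3}\right) = \frac{1}{2} \frac{1}{-9} \cdot 1 \left(- \frac{10 \sqrt{19}}{3}\right) = \frac{1}{2} \left(- \frac{1}{9}\right) 1 \left(- \frac{10 \sqrt{19}}{3}\right) = - \frac{\left(- \frac{10}{3}\right) \sqrt{19}}{18} = \frac{5 \sqrt{19}}{27}$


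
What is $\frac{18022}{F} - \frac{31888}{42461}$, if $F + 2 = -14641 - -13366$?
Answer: $- \frac{805953118}{54222697} \approx -14.864$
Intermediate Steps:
$F = -1277$ ($F = -2 - 1275 = -1277$)
$\frac{18022}{F} - \frac{31888}{42461} = \frac{18022}{-1277} - \frac{31888}{42461} = 18022 \left(- \frac{1}{1277}\right) - \frac{31888}{42461} = - \frac{18022}{1277} - \frac{31888}{42461} = - \frac{805953118}{54222697}$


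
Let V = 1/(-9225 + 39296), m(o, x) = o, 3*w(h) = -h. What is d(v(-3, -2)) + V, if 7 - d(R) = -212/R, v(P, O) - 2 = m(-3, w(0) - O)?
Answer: -6164554/30071 ≈ -205.00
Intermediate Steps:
w(h) = -h/3 (w(h) = (-h)/3 = -h/3)
v(P, O) = -1 (v(P, O) = 2 - 3 = -1)
d(R) = 7 + 212/R (d(R) = 7 - (-212)/R = 7 + 212/R)
V = 1/30071 ≈ 3.3255e-5
d(v(-3, -2)) + V = (7 + 212/(-1)) + 1/30071 = (7 + 212*(-1)) + 1/30071 = (7 - 212) + 1/30071 = -205 + 1/30071 = -6164554/30071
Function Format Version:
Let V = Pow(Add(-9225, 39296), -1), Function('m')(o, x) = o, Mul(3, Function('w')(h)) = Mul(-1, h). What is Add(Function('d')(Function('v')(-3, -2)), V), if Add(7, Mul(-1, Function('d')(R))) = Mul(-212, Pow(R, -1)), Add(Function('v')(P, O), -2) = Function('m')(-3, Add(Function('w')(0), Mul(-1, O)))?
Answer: Rational(-6164554, 30071) ≈ -205.00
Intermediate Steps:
Function('w')(h) = Mul(Rational(-1, 3), h) (Function('w')(h) = Mul(Rational(1, 3), Mul(-1, h)) = Mul(Rational(-1, 3), h))
Function('v')(P, O) = -1 (Function('v')(P, O) = Add(2, -3) = -1)
Function('d')(R) = Add(7, Mul(212, Pow(R, -1))) (Function('d')(R) = Add(7, Mul(-1, Mul(-212, Pow(R, -1)))) = Add(7, Mul(212, Pow(R, -1))))
V = Rational(1, 30071) (V = Pow(30071, -1) = Rational(1, 30071) ≈ 3.3255e-5)
Add(Function('d')(Function('v')(-3, -2)), V) = Add(Add(7, Mul(212, Pow(-1, -1))), Rational(1, 30071)) = Add(Add(7, Mul(212, -1)), Rational(1, 30071)) = Add(Add(7, -212), Rational(1, 30071)) = Add(-205, Rational(1, 30071)) = Rational(-6164554, 30071)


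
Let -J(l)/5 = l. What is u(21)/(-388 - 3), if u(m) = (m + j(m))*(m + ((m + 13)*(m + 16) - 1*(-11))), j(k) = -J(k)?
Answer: -162540/391 ≈ -415.70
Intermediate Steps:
J(l) = -5*l
j(k) = 5*k (j(k) = -(-5)*k = 5*k)
u(m) = 6*m*(11 + m + (13 + m)*(16 + m)) (u(m) = (m + 5*m)*(m + ((m + 13)*(m + 16) - 1*(-11))) = (6*m)*(m + ((13 + m)*(16 + m) + 11)) = (6*m)*(m + (11 + (13 + m)*(16 + m))) = (6*m)*(11 + m + (13 + m)*(16 + m)) = 6*m*(11 + m + (13 + m)*(16 + m)))
u(21)/(-388 - 3) = (6*21*(219 + 21² + 30*21))/(-388 - 3) = (6*21*(219 + 441 + 630))/(-391) = (6*21*1290)*(-1/391) = 162540*(-1/391) = -162540/391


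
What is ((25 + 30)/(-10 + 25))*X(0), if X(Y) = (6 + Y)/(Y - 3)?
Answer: -22/3 ≈ -7.3333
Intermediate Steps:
X(Y) = (6 + Y)/(-3 + Y)
((25 + 30)/(-10 + 25))*X(0) = ((25 + 30)/(-10 + 25))*((6 + 0)/(-3 + 0)) = (55/15)*(6/(-3)) = (55*(1/15))*(-⅓*6) = (11/3)*(-2) = -22/3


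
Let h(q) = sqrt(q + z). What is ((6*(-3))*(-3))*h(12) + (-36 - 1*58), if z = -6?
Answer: -94 + 54*sqrt(6) ≈ 38.272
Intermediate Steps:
h(q) = sqrt(-6 + q) (h(q) = sqrt(q - 6) = sqrt(-6 + q))
((6*(-3))*(-3))*h(12) + (-36 - 1*58) = ((6*(-3))*(-3))*sqrt(-6 + 12) + (-36 - 1*58) = (-18*(-3))*sqrt(6) + (-36 - 58) = 54*sqrt(6) - 94 = -94 + 54*sqrt(6)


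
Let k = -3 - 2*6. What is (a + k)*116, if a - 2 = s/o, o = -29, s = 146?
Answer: -2092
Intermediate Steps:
k = -15 (k = -3 - 12 = -15)
a = -88/29 (a = 2 + 146/(-29) = 2 + 146*(-1/29) = 2 - 146/29 = -88/29 ≈ -3.0345)
(a + k)*116 = (-88/29 - 15)*116 = -523/29*116 = -2092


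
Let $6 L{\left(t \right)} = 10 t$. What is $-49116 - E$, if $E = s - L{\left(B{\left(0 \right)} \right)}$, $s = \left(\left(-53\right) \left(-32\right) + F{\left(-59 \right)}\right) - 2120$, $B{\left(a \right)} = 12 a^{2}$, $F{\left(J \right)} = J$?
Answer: $-48633$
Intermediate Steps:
$L{\left(t \right)} = \frac{5 t}{3}$ ($L{\left(t \right)} = \frac{10 t}{6} = \frac{5 t}{3}$)
$s = -483$ ($s = \left(\left(-53\right) \left(-32\right) - 59\right) - 2120 = \left(1696 - 59\right) - 2120 = 1637 - 2120 = -483$)
$E = -483$ ($E = -483 - \frac{5 \cdot 12 \cdot 0^{2}}{3} = -483 - \frac{5 \cdot 12 \cdot 0}{3} = -483 - \frac{5}{3} \cdot 0 = -483 - 0 = -483 + 0 = -483$)
$-49116 - E = -49116 - -483 = -49116 + 483 = -48633$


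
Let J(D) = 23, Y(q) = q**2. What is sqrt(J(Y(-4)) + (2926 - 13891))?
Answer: I*sqrt(10942) ≈ 104.6*I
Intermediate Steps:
sqrt(J(Y(-4)) + (2926 - 13891)) = sqrt(23 + (2926 - 13891)) = sqrt(23 - 10965) = sqrt(-10942) = I*sqrt(10942)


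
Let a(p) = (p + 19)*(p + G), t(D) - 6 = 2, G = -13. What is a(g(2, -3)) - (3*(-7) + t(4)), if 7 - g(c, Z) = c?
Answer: -179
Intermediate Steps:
t(D) = 8 (t(D) = 6 + 2 = 8)
g(c, Z) = 7 - c
a(p) = (-13 + p)*(19 + p) (a(p) = (p + 19)*(p - 13) = (19 + p)*(-13 + p) = (-13 + p)*(19 + p))
a(g(2, -3)) - (3*(-7) + t(4)) = (-247 + (7 - 1*2)² + 6*(7 - 1*2)) - (3*(-7) + 8) = (-247 + (7 - 2)² + 6*(7 - 2)) - (-21 + 8) = (-247 + 5² + 6*5) - 1*(-13) = (-247 + 25 + 30) + 13 = -192 + 13 = -179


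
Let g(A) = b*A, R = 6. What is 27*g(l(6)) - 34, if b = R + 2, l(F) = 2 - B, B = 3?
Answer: -250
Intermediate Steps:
l(F) = -1 (l(F) = 2 - 1*3 = 2 - 3 = -1)
b = 8 (b = 6 + 2 = 8)
g(A) = 8*A
27*g(l(6)) - 34 = 27*(8*(-1)) - 34 = 27*(-8) - 34 = -216 - 34 = -250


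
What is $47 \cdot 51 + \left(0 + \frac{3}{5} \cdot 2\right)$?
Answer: $\frac{11991}{5} \approx 2398.2$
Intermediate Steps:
$47 \cdot 51 + \left(0 + \frac{3}{5} \cdot 2\right) = 2397 + \left(0 + 3 \cdot \frac{1}{5} \cdot 2\right) = 2397 + \left(0 + \frac{3}{5} \cdot 2\right) = 2397 + \left(0 + \frac{6}{5}\right) = 2397 + \frac{6}{5} = \frac{11991}{5}$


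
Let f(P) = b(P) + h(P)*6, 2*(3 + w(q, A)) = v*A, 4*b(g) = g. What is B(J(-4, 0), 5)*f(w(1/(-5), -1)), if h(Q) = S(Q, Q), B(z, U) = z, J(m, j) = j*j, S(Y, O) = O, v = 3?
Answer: 0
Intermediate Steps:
b(g) = g/4
J(m, j) = j**2
h(Q) = Q
w(q, A) = -3 + 3*A/2 (w(q, A) = -3 + (3*A)/2 = -3 + 3*A/2)
f(P) = 25*P/4 (f(P) = P/4 + P*6 = P/4 + 6*P = 25*P/4)
B(J(-4, 0), 5)*f(w(1/(-5), -1)) = 0**2*(25*(-3 + (3/2)*(-1))/4) = 0*(25*(-3 - 3/2)/4) = 0*((25/4)*(-9/2)) = 0*(-225/8) = 0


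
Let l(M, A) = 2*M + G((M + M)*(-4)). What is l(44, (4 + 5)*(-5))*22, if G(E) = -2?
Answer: 1892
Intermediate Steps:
l(M, A) = -2 + 2*M (l(M, A) = 2*M - 2 = -2 + 2*M)
l(44, (4 + 5)*(-5))*22 = (-2 + 2*44)*22 = (-2 + 88)*22 = 86*22 = 1892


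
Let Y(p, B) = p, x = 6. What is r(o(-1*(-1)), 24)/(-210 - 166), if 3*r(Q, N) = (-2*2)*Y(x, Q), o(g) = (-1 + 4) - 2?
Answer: 1/47 ≈ 0.021277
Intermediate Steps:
o(g) = 1 (o(g) = 3 - 2 = 1)
r(Q, N) = -8 (r(Q, N) = (-2*2*6)/3 = (-4*6)/3 = (1/3)*(-24) = -8)
r(o(-1*(-1)), 24)/(-210 - 166) = -8/(-210 - 166) = -8/(-376) = -8*(-1/376) = 1/47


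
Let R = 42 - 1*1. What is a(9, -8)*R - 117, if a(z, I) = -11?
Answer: -568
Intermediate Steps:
R = 41 (R = 42 - 1 = 41)
a(9, -8)*R - 117 = -11*41 - 117 = -451 - 117 = -568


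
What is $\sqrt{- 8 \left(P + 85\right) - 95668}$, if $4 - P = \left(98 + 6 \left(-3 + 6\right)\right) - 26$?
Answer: $2 i \sqrt{23915} \approx 309.29 i$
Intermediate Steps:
$P = -86$ ($P = 4 - \left(\left(98 + 6 \left(-3 + 6\right)\right) - 26\right) = 4 - \left(\left(98 + 6 \cdot 3\right) - 26\right) = 4 - \left(\left(98 + 18\right) - 26\right) = 4 - \left(116 - 26\right) = 4 - 90 = -86$)
$\sqrt{- 8 \left(P + 85\right) - 95668} = \sqrt{- 8 \left(-86 + 85\right) - 95668} = \sqrt{\left(-8\right) \left(-1\right) - 95668} = \sqrt{8 - 95668} = \sqrt{-95660} = 2 i \sqrt{23915}$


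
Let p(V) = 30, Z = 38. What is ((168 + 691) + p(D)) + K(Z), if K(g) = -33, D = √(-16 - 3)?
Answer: 856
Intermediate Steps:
D = I*√19 (D = √(-19) = I*√19 ≈ 4.3589*I)
((168 + 691) + p(D)) + K(Z) = ((168 + 691) + 30) - 33 = (859 + 30) - 33 = 889 - 33 = 856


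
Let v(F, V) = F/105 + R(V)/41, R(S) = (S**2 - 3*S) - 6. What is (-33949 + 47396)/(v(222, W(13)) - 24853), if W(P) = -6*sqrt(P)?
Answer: -76424322983855/141172821961389 - 1350751150*sqrt(13)/141172821961389 ≈ -0.54139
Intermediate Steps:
R(S) = -6 + S**2 - 3*S
v(F, V) = -6/41 - 3*V/41 + V**2/41 + F/105 (v(F, V) = F/105 + (-6 + V**2 - 3*V)/41 = F*(1/105) + (-6 + V**2 - 3*V)*(1/41) = F/105 + (-6/41 - 3*V/41 + V**2/41) = -6/41 - 3*V/41 + V**2/41 + F/105)
(-33949 + 47396)/(v(222, W(13)) - 24853) = (-33949 + 47396)/((-6/41 - (-18)*sqrt(13)/41 + (-6*sqrt(13))**2/41 + (1/105)*222) - 24853) = 13447/((-6/41 + 18*sqrt(13)/41 + (1/41)*468 + 74/35) - 24853) = 13447/((-6/41 + 18*sqrt(13)/41 + 468/41 + 74/35) - 24853) = 13447/((19204/1435 + 18*sqrt(13)/41) - 24853) = 13447/(-35644851/1435 + 18*sqrt(13)/41)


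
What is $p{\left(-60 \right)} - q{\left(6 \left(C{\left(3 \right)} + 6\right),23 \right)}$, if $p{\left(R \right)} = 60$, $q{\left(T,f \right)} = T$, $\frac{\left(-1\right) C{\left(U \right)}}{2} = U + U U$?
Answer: $168$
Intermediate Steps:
$C{\left(U \right)} = - 2 U - 2 U^{2}$ ($C{\left(U \right)} = - 2 \left(U + U U\right) = - 2 \left(U + U^{2}\right) = - 2 U - 2 U^{2}$)
$p{\left(-60 \right)} - q{\left(6 \left(C{\left(3 \right)} + 6\right),23 \right)} = 60 - 6 \left(\left(-2\right) 3 \left(1 + 3\right) + 6\right) = 60 - 6 \left(\left(-2\right) 3 \cdot 4 + 6\right) = 60 - 6 \left(-24 + 6\right) = 60 - 6 \left(-18\right) = 60 - -108 = 60 + 108 = 168$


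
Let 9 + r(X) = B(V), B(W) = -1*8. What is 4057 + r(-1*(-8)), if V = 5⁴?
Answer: 4040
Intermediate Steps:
V = 625
B(W) = -8
r(X) = -17 (r(X) = -9 - 8 = -17)
4057 + r(-1*(-8)) = 4057 - 17 = 4040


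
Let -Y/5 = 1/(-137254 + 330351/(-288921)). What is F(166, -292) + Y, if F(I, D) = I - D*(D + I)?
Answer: -96829116400787/2643726219 ≈ -36626.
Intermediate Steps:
Y = 96307/2643726219 (Y = -5/(-137254 + 330351/(-288921)) = -5/(-137254 + 330351*(-1/288921)) = -5/(-137254 - 110117/96307) = -5/(-13218631095/96307) = -5*(-96307/13218631095) = 96307/2643726219 ≈ 3.6429e-5)
F(I, D) = I - D*(D + I)
F(166, -292) + Y = (166 - 1*(-292)² - 1*(-292)*166) + 96307/2643726219 = (166 - 1*85264 + 48472) + 96307/2643726219 = (166 - 85264 + 48472) + 96307/2643726219 = -36626 + 96307/2643726219 = -96829116400787/2643726219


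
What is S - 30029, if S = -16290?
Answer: -46319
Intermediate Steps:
S - 30029 = -16290 - 30029 = -46319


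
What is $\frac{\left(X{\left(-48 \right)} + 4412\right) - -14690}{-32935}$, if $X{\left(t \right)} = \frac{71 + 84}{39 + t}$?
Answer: $- \frac{171763}{296415} \approx -0.57947$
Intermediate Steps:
$X{\left(t \right)} = \frac{155}{39 + t}$
$\frac{\left(X{\left(-48 \right)} + 4412\right) - -14690}{-32935} = \frac{\left(\frac{155}{39 - 48} + 4412\right) - -14690}{-32935} = \left(\left(\frac{155}{-9} + 4412\right) + \left(-1777 + 16467\right)\right) \left(- \frac{1}{32935}\right) = \left(\left(155 \left(- \frac{1}{9}\right) + 4412\right) + 14690\right) \left(- \frac{1}{32935}\right) = \left(\left(- \frac{155}{9} + 4412\right) + 14690\right) \left(- \frac{1}{32935}\right) = \left(\frac{39553}{9} + 14690\right) \left(- \frac{1}{32935}\right) = \frac{171763}{9} \left(- \frac{1}{32935}\right) = - \frac{171763}{296415}$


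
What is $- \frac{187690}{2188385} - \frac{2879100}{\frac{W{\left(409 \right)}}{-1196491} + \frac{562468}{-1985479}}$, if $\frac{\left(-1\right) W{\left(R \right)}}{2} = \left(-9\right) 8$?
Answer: $\frac{748385240206508997549817}{73669115199600307} \approx 1.0159 \cdot 10^{7}$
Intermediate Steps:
$W{\left(R \right)} = 144$ ($W{\left(R \right)} = - 2 \left(\left(-9\right) 8\right) = \left(-2\right) \left(-72\right) = 144$)
$- \frac{187690}{2188385} - \frac{2879100}{\frac{W{\left(409 \right)}}{-1196491} + \frac{562468}{-1985479}} = - \frac{187690}{2188385} - \frac{2879100}{\frac{144}{-1196491} + \frac{562468}{-1985479}} = \left(-187690\right) \frac{1}{2188385} - \frac{2879100}{144 \left(- \frac{1}{1196491}\right) + 562468 \left(- \frac{1}{1985479}\right)} = - \frac{37538}{437677} - \frac{2879100}{- \frac{144}{1196491} - \frac{562468}{1985479}} = - \frac{37538}{437677} - \frac{2879100}{- \frac{673273808764}{2375607754189}} = - \frac{37538}{437677} - - \frac{1709903071271387475}{168318452191} = - \frac{37538}{437677} + \frac{1709903071271387475}{168318452191} = \frac{748385240206508997549817}{73669115199600307}$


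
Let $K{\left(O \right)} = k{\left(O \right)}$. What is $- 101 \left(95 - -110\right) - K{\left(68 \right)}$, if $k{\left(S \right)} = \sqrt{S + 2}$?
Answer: $-20705 - \sqrt{70} \approx -20713.0$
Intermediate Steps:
$k{\left(S \right)} = \sqrt{2 + S}$
$K{\left(O \right)} = \sqrt{2 + O}$
$- 101 \left(95 - -110\right) - K{\left(68 \right)} = - 101 \left(95 - -110\right) - \sqrt{2 + 68} = - 101 \left(95 + 110\right) - \sqrt{70} = \left(-101\right) 205 - \sqrt{70} = -20705 - \sqrt{70}$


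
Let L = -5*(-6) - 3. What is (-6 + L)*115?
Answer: 2415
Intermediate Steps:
L = 27 (L = 30 - 3 = 27)
(-6 + L)*115 = (-6 + 27)*115 = 21*115 = 2415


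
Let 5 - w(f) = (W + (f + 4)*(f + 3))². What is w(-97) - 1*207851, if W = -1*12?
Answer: -76420746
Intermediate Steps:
W = -12
w(f) = 5 - (-12 + (3 + f)*(4 + f))² (w(f) = 5 - (-12 + (f + 4)*(f + 3))² = 5 - (-12 + (4 + f)*(3 + f))² = 5 - (-12 + (3 + f)*(4 + f))²)
w(-97) - 1*207851 = (5 - 1*(-97)²*(7 - 97)²) - 1*207851 = (5 - 1*9409*(-90)²) - 207851 = (5 - 1*9409*8100) - 207851 = (5 - 76212900) - 207851 = -76212895 - 207851 = -76420746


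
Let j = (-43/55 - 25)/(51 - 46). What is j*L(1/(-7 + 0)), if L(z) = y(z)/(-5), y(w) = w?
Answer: -1418/9625 ≈ -0.14732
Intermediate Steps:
L(z) = -z/5 (L(z) = z/(-5) = z*(-1/5) = -z/5)
j = -1418/275 (j = (-43*1/55 - 25)/5 = (-43/55 - 25)*(1/5) = -1418/55*1/5 = -1418/275 ≈ -5.1564)
j*L(1/(-7 + 0)) = -(-1418)/(1375*(-7 + 0)) = -(-1418)/(1375*(-7)) = -(-1418)*(-1)/(1375*7) = -1418/275*1/35 = -1418/9625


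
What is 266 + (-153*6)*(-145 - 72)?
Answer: 199472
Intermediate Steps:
266 + (-153*6)*(-145 - 72) = 266 - 918*(-217) = 266 + 199206 = 199472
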